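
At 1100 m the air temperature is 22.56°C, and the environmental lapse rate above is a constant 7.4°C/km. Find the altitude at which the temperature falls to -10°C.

5500 m

Height above start = (22.56 − (-10)) / 7.4 = 4.4 km
Altitude = 1100 m + 4400 m = 5500 m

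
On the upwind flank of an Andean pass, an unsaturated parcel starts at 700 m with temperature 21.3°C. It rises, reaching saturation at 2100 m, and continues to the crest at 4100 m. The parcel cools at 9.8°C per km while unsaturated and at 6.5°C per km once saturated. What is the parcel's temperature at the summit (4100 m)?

Dry to 2100 m: -9.8 × 1.4 km = -13.72°C, so T = 7.58°C.
Saturated to 4100 m: -6.5 × 2 km = -13°C, so T = -5.42°C.

-5.42°C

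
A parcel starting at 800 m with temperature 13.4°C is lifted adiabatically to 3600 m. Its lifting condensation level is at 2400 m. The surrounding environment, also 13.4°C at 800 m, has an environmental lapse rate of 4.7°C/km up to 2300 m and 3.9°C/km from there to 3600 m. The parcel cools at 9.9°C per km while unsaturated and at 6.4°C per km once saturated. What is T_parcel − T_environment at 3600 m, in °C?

Parcel:
  Dry to 2400 m: -9.9 × 1.6 km = -15.84°C, so T = -2.44°C.
  Saturated to 3600 m: -6.4 × 1.2 km = -7.68°C, so T = -10.12°C.
Environment:
  Environment, lower layer to 2300 m: -4.7 × 1.5 km = -7.05°C, so T = 6.35°C.
  Environment, upper layer to 3600 m: -3.9 × 1.3 km = -5.07°C, so T = 1.28°C.
T_parcel − T_env = -10.12 − 1.28 = -11.4°C

-11.4°C (parcel cooler than environment)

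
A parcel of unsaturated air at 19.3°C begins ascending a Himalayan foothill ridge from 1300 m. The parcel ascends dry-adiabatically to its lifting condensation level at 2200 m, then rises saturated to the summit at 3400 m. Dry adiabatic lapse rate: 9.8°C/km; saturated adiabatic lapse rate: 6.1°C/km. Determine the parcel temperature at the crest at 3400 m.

3.16°C

1300–2200 m, dry: Δz = 0.9 km ⇒ ΔT = -8.82°C; T = 10.48°C
2200–3400 m, saturated: Δz = 1.2 km ⇒ ΔT = -7.32°C; T = 3.16°C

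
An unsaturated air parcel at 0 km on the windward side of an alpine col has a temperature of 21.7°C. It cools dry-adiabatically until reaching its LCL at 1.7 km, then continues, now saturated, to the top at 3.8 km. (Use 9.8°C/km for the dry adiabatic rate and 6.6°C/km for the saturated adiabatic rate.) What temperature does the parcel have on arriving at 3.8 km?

From 0 m to 1700 m (dry): cools by 9.8 × 1.7 = 16.66°C, giving 5.04°C.
From 1700 m to 3800 m (saturated): cools by 6.6 × 2.1 = 13.86°C, giving -8.82°C.

-8.82°C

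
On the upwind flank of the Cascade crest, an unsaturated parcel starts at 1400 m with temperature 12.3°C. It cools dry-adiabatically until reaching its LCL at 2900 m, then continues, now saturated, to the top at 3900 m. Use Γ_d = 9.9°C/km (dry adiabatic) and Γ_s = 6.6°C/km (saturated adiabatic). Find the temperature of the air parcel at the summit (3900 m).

1400–2900 m, dry: Δz = 1.5 km ⇒ ΔT = -14.85°C; T = -2.55°C
2900–3900 m, saturated: Δz = 1 km ⇒ ΔT = -6.6°C; T = -9.15°C

-9.15°C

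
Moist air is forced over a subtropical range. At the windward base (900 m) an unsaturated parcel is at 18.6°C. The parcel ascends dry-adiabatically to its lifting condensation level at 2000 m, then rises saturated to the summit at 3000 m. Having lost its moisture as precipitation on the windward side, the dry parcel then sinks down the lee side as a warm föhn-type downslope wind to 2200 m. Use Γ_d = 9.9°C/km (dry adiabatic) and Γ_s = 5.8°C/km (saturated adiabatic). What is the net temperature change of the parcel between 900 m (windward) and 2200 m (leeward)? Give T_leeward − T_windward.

-8.77°C

From 900 m to 2000 m (dry): cools by 9.9 × 1.1 = 10.89°C, giving 7.71°C.
From 2000 m to 3000 m (saturated): cools by 5.8 × 1 = 5.8°C, giving 1.91°C.
From 3000 m to 2200 m (dry descent): warms by 9.9 × 0.8 = 7.92°C, giving 9.83°C.
Net change vs windward start: 9.83 − 18.6 = -8.77°C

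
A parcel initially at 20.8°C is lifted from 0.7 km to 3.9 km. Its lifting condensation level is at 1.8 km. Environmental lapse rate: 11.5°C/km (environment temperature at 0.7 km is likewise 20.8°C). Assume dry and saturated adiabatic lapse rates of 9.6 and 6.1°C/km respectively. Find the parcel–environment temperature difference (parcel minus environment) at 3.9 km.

+13.43°C (parcel warmer than environment)

Parcel:
  700–1800 m, dry: Δz = 1.1 km ⇒ ΔT = -10.56°C; T = 10.24°C
  1800–3900 m, saturated: Δz = 2.1 km ⇒ ΔT = -12.81°C; T = -2.57°C
Environment:
  700–3900 m, environment: Δz = 3.2 km ⇒ ΔT = -36.8°C; T = -16°C
T_parcel − T_env = -2.57 − (-16) = +13.43°C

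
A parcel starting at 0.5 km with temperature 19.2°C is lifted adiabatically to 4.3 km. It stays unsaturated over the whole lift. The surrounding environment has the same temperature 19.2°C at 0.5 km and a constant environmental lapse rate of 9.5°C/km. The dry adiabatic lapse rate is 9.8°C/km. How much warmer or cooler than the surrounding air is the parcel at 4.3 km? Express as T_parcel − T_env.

Parcel:
  500–4300 m, dry: Δz = 3.8 km ⇒ ΔT = -37.24°C; T = -18.04°C
Environment:
  500–4300 m, environment: Δz = 3.8 km ⇒ ΔT = -36.1°C; T = -16.9°C
T_parcel − T_env = -18.04 − (-16.9) = -1.14°C

-1.14°C (parcel cooler than environment)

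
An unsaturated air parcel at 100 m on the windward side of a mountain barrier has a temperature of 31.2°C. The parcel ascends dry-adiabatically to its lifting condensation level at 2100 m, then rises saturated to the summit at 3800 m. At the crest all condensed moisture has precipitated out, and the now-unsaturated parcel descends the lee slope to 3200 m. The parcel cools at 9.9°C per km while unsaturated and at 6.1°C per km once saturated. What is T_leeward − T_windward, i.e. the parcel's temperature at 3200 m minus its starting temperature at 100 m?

-24.23°C

From 100 m to 2100 m (dry): cools by 9.9 × 2 = 19.8°C, giving 11.4°C.
From 2100 m to 3800 m (saturated): cools by 6.1 × 1.7 = 10.37°C, giving 1.03°C.
From 3800 m to 3200 m (dry descent): warms by 9.9 × 0.6 = 5.94°C, giving 6.97°C.
Net change vs windward start: 6.97 − 31.2 = -24.23°C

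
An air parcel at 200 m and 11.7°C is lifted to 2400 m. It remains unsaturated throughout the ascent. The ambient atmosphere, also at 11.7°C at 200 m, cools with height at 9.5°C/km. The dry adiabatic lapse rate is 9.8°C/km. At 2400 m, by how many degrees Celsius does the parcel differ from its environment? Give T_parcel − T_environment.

Parcel:
  200–2400 m, dry: Δz = 2.2 km ⇒ ΔT = -21.56°C; T = -9.86°C
Environment:
  200–2400 m, environment: Δz = 2.2 km ⇒ ΔT = -20.9°C; T = -9.2°C
T_parcel − T_env = -9.86 − (-9.2) = -0.66°C

-0.66°C (parcel cooler than environment)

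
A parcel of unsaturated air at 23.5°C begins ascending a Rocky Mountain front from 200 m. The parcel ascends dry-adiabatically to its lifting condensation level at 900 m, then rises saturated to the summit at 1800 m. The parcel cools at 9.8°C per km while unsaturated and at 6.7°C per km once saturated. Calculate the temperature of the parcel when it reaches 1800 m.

10.61°C

200–900 m, dry: Δz = 0.7 km ⇒ ΔT = -6.86°C; T = 16.64°C
900–1800 m, saturated: Δz = 0.9 km ⇒ ΔT = -6.03°C; T = 10.61°C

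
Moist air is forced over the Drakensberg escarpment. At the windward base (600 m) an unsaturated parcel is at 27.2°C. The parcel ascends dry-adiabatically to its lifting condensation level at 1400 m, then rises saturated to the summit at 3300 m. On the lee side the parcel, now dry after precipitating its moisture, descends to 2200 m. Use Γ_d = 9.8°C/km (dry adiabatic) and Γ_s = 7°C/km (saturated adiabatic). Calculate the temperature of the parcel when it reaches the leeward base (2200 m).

16.84°C

From 600 m to 1400 m (dry): cools by 9.8 × 0.8 = 7.84°C, giving 19.36°C.
From 1400 m to 3300 m (saturated): cools by 7 × 1.9 = 13.3°C, giving 6.06°C.
From 3300 m to 2200 m (dry descent): warms by 9.8 × 1.1 = 10.78°C, giving 16.84°C.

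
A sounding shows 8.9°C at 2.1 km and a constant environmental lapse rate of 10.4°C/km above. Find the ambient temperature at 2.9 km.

2100 → 2900 m (environmental, 10.4°C/km): ΔT = -10.4 × 0.8 = -8.32°C → T = 0.58°C

0.58°C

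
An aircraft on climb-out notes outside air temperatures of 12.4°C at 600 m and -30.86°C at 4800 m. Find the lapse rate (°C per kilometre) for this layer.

10.3°C/km

Γ = −ΔT/Δz = (12.4 − (-30.86)) / (4800 − 600) m
  = 43.26°C / 4.2 km = 10.3°C/km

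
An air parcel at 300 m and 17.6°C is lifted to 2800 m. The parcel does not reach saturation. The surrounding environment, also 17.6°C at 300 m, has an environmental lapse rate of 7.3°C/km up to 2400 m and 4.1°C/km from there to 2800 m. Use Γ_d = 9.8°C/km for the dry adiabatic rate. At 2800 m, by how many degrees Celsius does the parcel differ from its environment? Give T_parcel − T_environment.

Parcel:
  300–2800 m, dry: Δz = 2.5 km ⇒ ΔT = -24.5°C; T = -6.9°C
Environment:
  300–2400 m, environment, lower layer: Δz = 2.1 km ⇒ ΔT = -15.33°C; T = 2.27°C
  2400–2800 m, environment, upper layer: Δz = 0.4 km ⇒ ΔT = -1.64°C; T = 0.63°C
T_parcel − T_env = -6.9 − 0.63 = -7.53°C

-7.53°C (parcel cooler than environment)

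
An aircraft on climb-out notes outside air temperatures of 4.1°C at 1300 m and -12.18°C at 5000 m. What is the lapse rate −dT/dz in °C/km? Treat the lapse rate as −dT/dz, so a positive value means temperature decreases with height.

4.4°C/km

Γ = −ΔT/Δz = (4.1 − (-12.18)) / (5000 − 1300) m
  = 16.28°C / 3.7 km = 4.4°C/km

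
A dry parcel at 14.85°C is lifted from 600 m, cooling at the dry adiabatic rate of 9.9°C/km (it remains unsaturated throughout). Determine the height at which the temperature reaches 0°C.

Height above start = (14.85 − 0) / 9.9 = 1.5 km
Altitude = 600 m + 1500 m = 2100 m

2100 m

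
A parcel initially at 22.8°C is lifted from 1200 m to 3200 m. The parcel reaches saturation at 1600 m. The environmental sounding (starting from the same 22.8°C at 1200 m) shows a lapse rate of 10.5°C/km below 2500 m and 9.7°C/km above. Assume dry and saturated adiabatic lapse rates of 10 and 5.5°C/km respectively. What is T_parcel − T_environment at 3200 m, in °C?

+7.64°C (parcel warmer than environment)

Parcel:
  From 1200 m to 1600 m (dry): cools by 10 × 0.4 = 4°C, giving 18.8°C.
  From 1600 m to 3200 m (saturated): cools by 5.5 × 1.6 = 8.8°C, giving 10°C.
Environment:
  From 1200 m to 2500 m (environment, lower layer): cools by 10.5 × 1.3 = 13.65°C, giving 9.15°C.
  From 2500 m to 3200 m (environment, upper layer): cools by 9.7 × 0.7 = 6.79°C, giving 2.36°C.
T_parcel − T_env = 10 − 2.36 = +7.64°C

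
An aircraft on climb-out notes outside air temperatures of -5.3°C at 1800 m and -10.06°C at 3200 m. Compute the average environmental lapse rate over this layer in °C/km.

3.4°C/km

Γ = −ΔT/Δz = (-5.3 − (-10.06)) / (3200 − 1800) m
  = 4.76°C / 1.4 km = 3.4°C/km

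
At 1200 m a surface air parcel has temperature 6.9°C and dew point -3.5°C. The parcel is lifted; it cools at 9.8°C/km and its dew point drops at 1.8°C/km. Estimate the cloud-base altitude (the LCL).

2500 m

T and T_d converge at 9.8 − 1.8 = 8°C per km
Height above start = (6.9 − (-3.5)) / 8 = 1.3 km
LCL altitude = 1200 m + 1300 m = 2500 m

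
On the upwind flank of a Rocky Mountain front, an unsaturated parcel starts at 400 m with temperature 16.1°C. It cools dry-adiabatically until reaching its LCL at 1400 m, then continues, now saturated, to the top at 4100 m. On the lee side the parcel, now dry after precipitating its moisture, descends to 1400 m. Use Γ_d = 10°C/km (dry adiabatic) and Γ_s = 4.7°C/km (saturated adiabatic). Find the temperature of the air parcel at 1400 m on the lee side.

Dry to 1400 m: -10 × 1 km = -10°C, so T = 6.1°C.
Saturated to 4100 m: -4.7 × 2.7 km = -12.69°C, so T = -6.59°C.
Dry descent to 1400 m: +10 × 2.7 km = +27°C, so T = 20.41°C.

20.41°C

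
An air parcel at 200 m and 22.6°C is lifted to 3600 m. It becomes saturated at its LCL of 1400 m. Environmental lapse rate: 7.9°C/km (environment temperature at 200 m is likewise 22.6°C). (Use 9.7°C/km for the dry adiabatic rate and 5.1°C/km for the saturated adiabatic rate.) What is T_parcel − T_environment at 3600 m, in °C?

+4°C (parcel warmer than environment)

Parcel:
  200 → 1400 m (dry, 9.7°C/km): ΔT = -9.7 × 1.2 = -11.64°C → T = 10.96°C
  1400 → 3600 m (saturated, 5.1°C/km): ΔT = -5.1 × 2.2 = -11.22°C → T = -0.26°C
Environment:
  200 → 3600 m (environment, 7.9°C/km): ΔT = -7.9 × 3.4 = -26.86°C → T = -4.26°C
T_parcel − T_env = -0.26 − (-4.26) = +4°C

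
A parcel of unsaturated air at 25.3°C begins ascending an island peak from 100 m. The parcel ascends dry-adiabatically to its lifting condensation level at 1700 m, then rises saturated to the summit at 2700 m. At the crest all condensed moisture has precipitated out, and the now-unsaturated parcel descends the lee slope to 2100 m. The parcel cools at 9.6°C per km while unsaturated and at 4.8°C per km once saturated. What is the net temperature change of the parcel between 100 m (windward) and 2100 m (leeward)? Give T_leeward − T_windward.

Dry to 1700 m: -9.6 × 1.6 km = -15.36°C, so T = 9.94°C.
Saturated to 2700 m: -4.8 × 1 km = -4.8°C, so T = 5.14°C.
Dry descent to 2100 m: +9.6 × 0.6 km = +5.76°C, so T = 10.9°C.
Net change vs windward start: 10.9 − 25.3 = -14.4°C

-14.4°C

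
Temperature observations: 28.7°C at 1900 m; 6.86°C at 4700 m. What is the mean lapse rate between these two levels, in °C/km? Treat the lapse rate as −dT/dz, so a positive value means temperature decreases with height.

Γ = −ΔT/Δz = (28.7 − 6.86) / (4700 − 1900) m
  = 21.84°C / 2.8 km = 7.8°C/km

7.8°C/km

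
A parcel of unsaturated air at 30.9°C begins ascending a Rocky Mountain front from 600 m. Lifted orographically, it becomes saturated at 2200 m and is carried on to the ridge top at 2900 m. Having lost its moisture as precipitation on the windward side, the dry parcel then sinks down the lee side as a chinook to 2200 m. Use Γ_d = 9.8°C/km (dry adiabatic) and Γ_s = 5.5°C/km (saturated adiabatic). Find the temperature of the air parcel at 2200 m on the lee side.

From 600 m to 2200 m (dry): cools by 9.8 × 1.6 = 15.68°C, giving 15.22°C.
From 2200 m to 2900 m (saturated): cools by 5.5 × 0.7 = 3.85°C, giving 11.37°C.
From 2900 m to 2200 m (dry descent): warms by 9.8 × 0.7 = 6.86°C, giving 18.23°C.

18.23°C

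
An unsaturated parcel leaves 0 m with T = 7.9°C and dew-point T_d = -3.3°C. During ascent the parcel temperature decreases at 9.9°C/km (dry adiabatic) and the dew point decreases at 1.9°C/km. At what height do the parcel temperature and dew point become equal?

1400 m

T and T_d converge at 9.9 − 1.9 = 8°C per km
Height above start = (7.9 − (-3.3)) / 8 = 1.4 km
LCL altitude = 0 m + 1400 m = 1400 m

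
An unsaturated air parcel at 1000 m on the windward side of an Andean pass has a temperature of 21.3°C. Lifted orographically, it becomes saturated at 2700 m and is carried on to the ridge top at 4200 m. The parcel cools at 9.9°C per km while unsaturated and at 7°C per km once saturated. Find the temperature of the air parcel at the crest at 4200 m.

-6.03°C

From 1000 m to 2700 m (dry): cools by 9.9 × 1.7 = 16.83°C, giving 4.47°C.
From 2700 m to 4200 m (saturated): cools by 7 × 1.5 = 10.5°C, giving -6.03°C.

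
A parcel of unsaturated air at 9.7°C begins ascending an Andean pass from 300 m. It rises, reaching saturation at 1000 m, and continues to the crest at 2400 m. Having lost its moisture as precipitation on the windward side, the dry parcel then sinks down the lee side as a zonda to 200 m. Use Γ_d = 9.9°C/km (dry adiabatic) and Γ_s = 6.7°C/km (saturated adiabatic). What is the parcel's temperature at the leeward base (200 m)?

15.17°C

300 → 1000 m (dry, 9.9°C/km): ΔT = -9.9 × 0.7 = -6.93°C → T = 2.77°C
1000 → 2400 m (saturated, 6.7°C/km): ΔT = -6.7 × 1.4 = -9.38°C → T = -6.61°C
2400 → 200 m (dry descent, 9.9°C/km): ΔT = +9.9 × 2.2 = +21.78°C → T = 15.17°C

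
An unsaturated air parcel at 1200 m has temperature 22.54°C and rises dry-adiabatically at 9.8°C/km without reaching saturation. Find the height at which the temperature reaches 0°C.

3500 m

Height above start = (22.54 − 0) / 9.8 = 2.3 km
Altitude = 1200 m + 2300 m = 3500 m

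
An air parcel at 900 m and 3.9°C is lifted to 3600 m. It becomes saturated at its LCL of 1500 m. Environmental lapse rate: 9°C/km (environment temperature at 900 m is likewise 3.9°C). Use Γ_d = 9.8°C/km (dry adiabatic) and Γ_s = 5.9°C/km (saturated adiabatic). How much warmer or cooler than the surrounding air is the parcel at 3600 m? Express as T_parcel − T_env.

Parcel:
  900 → 1500 m (dry, 9.8°C/km): ΔT = -9.8 × 0.6 = -5.88°C → T = -1.98°C
  1500 → 3600 m (saturated, 5.9°C/km): ΔT = -5.9 × 2.1 = -12.39°C → T = -14.37°C
Environment:
  900 → 3600 m (environment, 9°C/km): ΔT = -9 × 2.7 = -24.3°C → T = -20.4°C
T_parcel − T_env = -14.37 − (-20.4) = +6.03°C

+6.03°C (parcel warmer than environment)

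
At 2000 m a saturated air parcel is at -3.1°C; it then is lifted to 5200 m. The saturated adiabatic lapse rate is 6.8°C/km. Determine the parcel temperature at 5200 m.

2000 → 5200 m (saturated adiabatic, 6.8°C/km): ΔT = -6.8 × 3.2 = -21.76°C → T = -24.86°C

-24.86°C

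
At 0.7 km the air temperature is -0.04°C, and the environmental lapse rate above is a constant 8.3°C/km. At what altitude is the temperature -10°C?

Height above start = (-0.04 − (-10)) / 8.3 = 1.2 km
Altitude = 700 m + 1200 m = 1900 m

1.9 km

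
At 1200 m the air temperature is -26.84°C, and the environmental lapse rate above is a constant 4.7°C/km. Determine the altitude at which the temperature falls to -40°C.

4000 m

Height above start = (-26.84 − (-40)) / 4.7 = 2.8 km
Altitude = 1200 m + 2800 m = 4000 m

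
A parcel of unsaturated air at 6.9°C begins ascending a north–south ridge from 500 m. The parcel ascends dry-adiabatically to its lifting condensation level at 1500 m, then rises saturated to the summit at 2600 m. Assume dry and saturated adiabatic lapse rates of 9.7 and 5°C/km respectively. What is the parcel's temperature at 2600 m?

Dry to 1500 m: -9.7 × 1 km = -9.7°C, so T = -2.8°C.
Saturated to 2600 m: -5 × 1.1 km = -5.5°C, so T = -8.3°C.

-8.3°C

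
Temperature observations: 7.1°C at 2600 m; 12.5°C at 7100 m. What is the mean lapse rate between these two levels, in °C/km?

-1.2°C/km

Γ = −ΔT/Δz = (7.1 − 12.5) / (7100 − 2600) m
  = -5.4°C / 4.5 km = -1.2°C/km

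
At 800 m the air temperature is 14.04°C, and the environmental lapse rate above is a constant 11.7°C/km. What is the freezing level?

Height above start = (14.04 − 0) / 11.7 = 1.2 km
Altitude = 800 m + 1200 m = 2000 m

2000 m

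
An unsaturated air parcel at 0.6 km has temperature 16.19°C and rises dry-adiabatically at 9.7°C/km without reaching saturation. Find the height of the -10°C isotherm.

3.3 km

Height above start = (16.19 − (-10)) / 9.7 = 2.7 km
Altitude = 600 m + 2700 m = 3300 m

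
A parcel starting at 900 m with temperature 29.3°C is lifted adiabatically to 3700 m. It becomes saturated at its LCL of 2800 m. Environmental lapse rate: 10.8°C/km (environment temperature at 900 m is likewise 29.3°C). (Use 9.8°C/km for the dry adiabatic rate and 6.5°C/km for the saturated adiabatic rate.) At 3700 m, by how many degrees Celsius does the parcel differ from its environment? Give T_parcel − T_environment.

Parcel:
  900 → 2800 m (dry, 9.8°C/km): ΔT = -9.8 × 1.9 = -18.62°C → T = 10.68°C
  2800 → 3700 m (saturated, 6.5°C/km): ΔT = -6.5 × 0.9 = -5.85°C → T = 4.83°C
Environment:
  900 → 3700 m (environment, 10.8°C/km): ΔT = -10.8 × 2.8 = -30.24°C → T = -0.94°C
T_parcel − T_env = 4.83 − (-0.94) = +5.77°C

+5.77°C (parcel warmer than environment)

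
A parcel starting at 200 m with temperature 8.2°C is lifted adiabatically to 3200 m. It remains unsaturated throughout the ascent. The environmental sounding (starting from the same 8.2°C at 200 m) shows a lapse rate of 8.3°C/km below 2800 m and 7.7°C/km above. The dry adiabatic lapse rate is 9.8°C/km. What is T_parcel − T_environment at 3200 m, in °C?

Parcel:
  200–3200 m, dry: Δz = 3 km ⇒ ΔT = -29.4°C; T = -21.2°C
Environment:
  200–2800 m, environment, lower layer: Δz = 2.6 km ⇒ ΔT = -21.58°C; T = -13.38°C
  2800–3200 m, environment, upper layer: Δz = 0.4 km ⇒ ΔT = -3.08°C; T = -16.46°C
T_parcel − T_env = -21.2 − (-16.46) = -4.74°C

-4.74°C (parcel cooler than environment)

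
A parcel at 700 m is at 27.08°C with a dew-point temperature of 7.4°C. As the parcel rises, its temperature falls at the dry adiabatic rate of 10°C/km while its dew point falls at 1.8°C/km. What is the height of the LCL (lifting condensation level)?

T and T_d converge at 10 − 1.8 = 8.2°C per km
Height above start = (27.08 − 7.4) / 8.2 = 2.4 km
LCL altitude = 700 m + 2400 m = 3100 m

3100 m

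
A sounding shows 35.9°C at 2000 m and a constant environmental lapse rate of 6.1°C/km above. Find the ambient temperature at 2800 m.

Environmental to 2800 m: -6.1 × 0.8 km = -4.88°C, so T = 31.02°C.

31.02°C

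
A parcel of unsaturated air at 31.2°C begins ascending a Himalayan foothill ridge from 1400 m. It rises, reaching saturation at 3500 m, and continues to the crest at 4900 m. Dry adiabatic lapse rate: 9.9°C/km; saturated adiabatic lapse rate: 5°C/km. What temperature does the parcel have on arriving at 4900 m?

3.41°C

Dry to 3500 m: -9.9 × 2.1 km = -20.79°C, so T = 10.41°C.
Saturated to 4900 m: -5 × 1.4 km = -7°C, so T = 3.41°C.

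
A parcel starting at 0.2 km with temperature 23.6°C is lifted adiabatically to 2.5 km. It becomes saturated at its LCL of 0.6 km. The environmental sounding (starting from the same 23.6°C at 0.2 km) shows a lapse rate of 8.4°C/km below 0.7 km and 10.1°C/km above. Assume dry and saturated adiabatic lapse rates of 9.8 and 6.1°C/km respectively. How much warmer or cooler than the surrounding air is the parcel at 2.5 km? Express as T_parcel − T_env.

+6.87°C (parcel warmer than environment)

Parcel:
  From 200 m to 600 m (dry): cools by 9.8 × 0.4 = 3.92°C, giving 19.68°C.
  From 600 m to 2500 m (saturated): cools by 6.1 × 1.9 = 11.59°C, giving 8.09°C.
Environment:
  From 200 m to 700 m (environment, lower layer): cools by 8.4 × 0.5 = 4.2°C, giving 19.4°C.
  From 700 m to 2500 m (environment, upper layer): cools by 10.1 × 1.8 = 18.18°C, giving 1.22°C.
T_parcel − T_env = 8.09 − 1.22 = +6.87°C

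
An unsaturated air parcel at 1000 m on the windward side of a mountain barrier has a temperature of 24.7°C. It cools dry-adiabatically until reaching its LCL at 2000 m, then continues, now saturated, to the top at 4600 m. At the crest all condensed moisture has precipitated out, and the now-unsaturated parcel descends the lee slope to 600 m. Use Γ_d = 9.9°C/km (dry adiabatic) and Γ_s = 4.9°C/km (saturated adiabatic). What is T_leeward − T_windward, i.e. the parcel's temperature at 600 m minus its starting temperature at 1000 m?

+16.96°C

From 1000 m to 2000 m (dry): cools by 9.9 × 1 = 9.9°C, giving 14.8°C.
From 2000 m to 4600 m (saturated): cools by 4.9 × 2.6 = 12.74°C, giving 2.06°C.
From 4600 m to 600 m (dry descent): warms by 9.9 × 4 = 39.6°C, giving 41.66°C.
Net change vs windward start: 41.66 − 24.7 = +16.96°C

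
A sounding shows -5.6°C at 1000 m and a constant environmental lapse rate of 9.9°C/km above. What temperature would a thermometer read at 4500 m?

1000–4500 m, environmental: Δz = 3.5 km ⇒ ΔT = -34.65°C; T = -40.25°C

-40.25°C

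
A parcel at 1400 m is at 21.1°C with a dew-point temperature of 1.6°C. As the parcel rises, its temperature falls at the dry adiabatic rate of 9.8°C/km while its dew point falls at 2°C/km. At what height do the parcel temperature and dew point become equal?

3900 m

T and T_d converge at 9.8 − 2 = 7.8°C per km
Height above start = (21.1 − 1.6) / 7.8 = 2.5 km
LCL altitude = 1400 m + 2500 m = 3900 m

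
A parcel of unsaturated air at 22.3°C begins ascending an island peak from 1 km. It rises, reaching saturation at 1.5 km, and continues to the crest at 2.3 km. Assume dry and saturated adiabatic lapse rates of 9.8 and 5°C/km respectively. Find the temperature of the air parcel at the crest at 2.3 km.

13.4°C

From 1000 m to 1500 m (dry): cools by 9.8 × 0.5 = 4.9°C, giving 17.4°C.
From 1500 m to 2300 m (saturated): cools by 5 × 0.8 = 4°C, giving 13.4°C.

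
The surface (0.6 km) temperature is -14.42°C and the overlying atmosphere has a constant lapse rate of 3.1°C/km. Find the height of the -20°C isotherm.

2.4 km

Height above start = (-14.42 − (-20)) / 3.1 = 1.8 km
Altitude = 600 m + 1800 m = 2400 m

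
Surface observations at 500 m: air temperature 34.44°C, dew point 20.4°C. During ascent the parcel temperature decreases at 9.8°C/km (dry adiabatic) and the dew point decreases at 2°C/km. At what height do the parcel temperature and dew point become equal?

2300 m

T and T_d converge at 9.8 − 2 = 7.8°C per km
Height above start = (34.44 − 20.4) / 7.8 = 1.8 km
LCL altitude = 500 m + 1800 m = 2300 m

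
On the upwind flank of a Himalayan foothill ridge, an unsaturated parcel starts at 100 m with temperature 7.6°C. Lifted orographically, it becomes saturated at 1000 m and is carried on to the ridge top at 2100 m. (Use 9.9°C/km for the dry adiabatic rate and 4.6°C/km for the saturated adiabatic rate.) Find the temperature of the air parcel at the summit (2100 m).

-6.37°C

100–1000 m, dry: Δz = 0.9 km ⇒ ΔT = -8.91°C; T = -1.31°C
1000–2100 m, saturated: Δz = 1.1 km ⇒ ΔT = -5.06°C; T = -6.37°C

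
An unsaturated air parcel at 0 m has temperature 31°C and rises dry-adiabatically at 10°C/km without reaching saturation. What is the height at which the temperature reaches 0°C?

3100 m

Height above start = (31 − 0) / 10 = 3.1 km
Altitude = 0 m + 3100 m = 3100 m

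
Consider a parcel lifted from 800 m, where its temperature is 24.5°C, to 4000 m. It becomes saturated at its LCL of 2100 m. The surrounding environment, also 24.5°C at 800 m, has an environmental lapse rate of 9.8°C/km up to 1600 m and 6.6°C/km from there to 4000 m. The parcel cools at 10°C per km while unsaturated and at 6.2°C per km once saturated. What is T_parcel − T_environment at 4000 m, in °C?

Parcel:
  From 800 m to 2100 m (dry): cools by 10 × 1.3 = 13°C, giving 11.5°C.
  From 2100 m to 4000 m (saturated): cools by 6.2 × 1.9 = 11.78°C, giving -0.28°C.
Environment:
  From 800 m to 1600 m (environment, lower layer): cools by 9.8 × 0.8 = 7.84°C, giving 16.66°C.
  From 1600 m to 4000 m (environment, upper layer): cools by 6.6 × 2.4 = 15.84°C, giving 0.82°C.
T_parcel − T_env = -0.28 − 0.82 = -1.1°C

-1.1°C (parcel cooler than environment)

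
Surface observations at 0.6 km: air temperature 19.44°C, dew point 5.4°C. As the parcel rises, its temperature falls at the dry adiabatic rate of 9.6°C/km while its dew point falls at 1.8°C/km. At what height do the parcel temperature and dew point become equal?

T and T_d converge at 9.6 − 1.8 = 7.8°C per km
Height above start = (19.44 − 5.4) / 7.8 = 1.8 km
LCL altitude = 600 m + 1800 m = 2400 m

2.4 km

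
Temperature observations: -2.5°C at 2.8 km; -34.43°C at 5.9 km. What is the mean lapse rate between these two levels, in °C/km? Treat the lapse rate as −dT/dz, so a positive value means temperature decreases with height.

Γ = −ΔT/Δz = (-2.5 − (-34.43)) / (5900 − 2800) m
  = 31.93°C / 3.1 km = 10.3°C/km

10.3°C/km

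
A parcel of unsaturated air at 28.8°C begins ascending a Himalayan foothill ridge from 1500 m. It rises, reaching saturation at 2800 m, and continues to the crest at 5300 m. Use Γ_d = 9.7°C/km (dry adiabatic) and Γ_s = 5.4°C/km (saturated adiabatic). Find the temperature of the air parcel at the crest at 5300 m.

2.69°C

1500–2800 m, dry: Δz = 1.3 km ⇒ ΔT = -12.61°C; T = 16.19°C
2800–5300 m, saturated: Δz = 2.5 km ⇒ ΔT = -13.5°C; T = 2.69°C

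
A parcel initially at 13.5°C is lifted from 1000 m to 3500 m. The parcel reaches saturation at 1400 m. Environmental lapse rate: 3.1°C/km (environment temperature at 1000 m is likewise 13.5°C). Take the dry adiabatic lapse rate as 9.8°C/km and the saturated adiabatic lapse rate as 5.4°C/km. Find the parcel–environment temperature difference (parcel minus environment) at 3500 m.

Parcel:
  1000–1400 m, dry: Δz = 0.4 km ⇒ ΔT = -3.92°C; T = 9.58°C
  1400–3500 m, saturated: Δz = 2.1 km ⇒ ΔT = -11.34°C; T = -1.76°C
Environment:
  1000–3500 m, environment: Δz = 2.5 km ⇒ ΔT = -7.75°C; T = 5.75°C
T_parcel − T_env = -1.76 − 5.75 = -7.51°C

-7.51°C (parcel cooler than environment)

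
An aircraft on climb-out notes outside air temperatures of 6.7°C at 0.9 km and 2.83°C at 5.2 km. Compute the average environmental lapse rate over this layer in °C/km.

0.9°C/km

Γ = −ΔT/Δz = (6.7 − 2.83) / (5200 − 900) m
  = 3.87°C / 4.3 km = 0.9°C/km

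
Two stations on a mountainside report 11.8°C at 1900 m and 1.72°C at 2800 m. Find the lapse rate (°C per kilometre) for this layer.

11.2°C/km

Γ = −ΔT/Δz = (11.8 − 1.72) / (2800 − 1900) m
  = 10.08°C / 0.9 km = 11.2°C/km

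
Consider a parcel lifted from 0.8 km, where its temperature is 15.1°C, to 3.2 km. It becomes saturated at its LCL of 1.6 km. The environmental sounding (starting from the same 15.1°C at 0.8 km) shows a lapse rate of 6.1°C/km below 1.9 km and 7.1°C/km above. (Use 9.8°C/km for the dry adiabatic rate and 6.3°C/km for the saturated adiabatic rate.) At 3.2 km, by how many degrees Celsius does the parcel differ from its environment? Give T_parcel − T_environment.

-1.98°C (parcel cooler than environment)

Parcel:
  Dry to 1600 m: -9.8 × 0.8 km = -7.84°C, so T = 7.26°C.
  Saturated to 3200 m: -6.3 × 1.6 km = -10.08°C, so T = -2.82°C.
Environment:
  Environment, lower layer to 1900 m: -6.1 × 1.1 km = -6.71°C, so T = 8.39°C.
  Environment, upper layer to 3200 m: -7.1 × 1.3 km = -9.23°C, so T = -0.84°C.
T_parcel − T_env = -2.82 − (-0.84) = -1.98°C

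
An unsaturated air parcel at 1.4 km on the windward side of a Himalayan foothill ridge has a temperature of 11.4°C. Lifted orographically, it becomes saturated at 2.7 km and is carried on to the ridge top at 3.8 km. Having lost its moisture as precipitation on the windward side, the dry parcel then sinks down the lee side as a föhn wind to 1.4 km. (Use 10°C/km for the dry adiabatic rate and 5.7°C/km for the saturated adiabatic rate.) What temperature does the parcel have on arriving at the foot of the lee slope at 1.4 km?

16.13°C

1400–2700 m, dry: Δz = 1.3 km ⇒ ΔT = -13°C; T = -1.6°C
2700–3800 m, saturated: Δz = 1.1 km ⇒ ΔT = -6.27°C; T = -7.87°C
3800–1400 m, dry descent: Δz = 2.4 km ⇒ ΔT = +24°C; T = 16.13°C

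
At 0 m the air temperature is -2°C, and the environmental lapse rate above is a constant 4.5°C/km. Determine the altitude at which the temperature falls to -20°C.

Height above start = (-2 − (-20)) / 4.5 = 4 km
Altitude = 0 m + 4000 m = 4000 m

4000 m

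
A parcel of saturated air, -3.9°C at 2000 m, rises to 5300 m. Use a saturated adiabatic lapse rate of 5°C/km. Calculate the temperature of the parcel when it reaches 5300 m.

From 2000 m to 5300 m (saturated adiabatic): cools by 5 × 3.3 = 16.5°C, giving -20.4°C.

-20.4°C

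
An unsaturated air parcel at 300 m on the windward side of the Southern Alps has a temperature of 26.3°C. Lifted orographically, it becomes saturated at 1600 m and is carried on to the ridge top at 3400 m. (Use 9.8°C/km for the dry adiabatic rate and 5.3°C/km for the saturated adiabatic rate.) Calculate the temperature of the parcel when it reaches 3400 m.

4.02°C

300–1600 m, dry: Δz = 1.3 km ⇒ ΔT = -12.74°C; T = 13.56°C
1600–3400 m, saturated: Δz = 1.8 km ⇒ ΔT = -9.54°C; T = 4.02°C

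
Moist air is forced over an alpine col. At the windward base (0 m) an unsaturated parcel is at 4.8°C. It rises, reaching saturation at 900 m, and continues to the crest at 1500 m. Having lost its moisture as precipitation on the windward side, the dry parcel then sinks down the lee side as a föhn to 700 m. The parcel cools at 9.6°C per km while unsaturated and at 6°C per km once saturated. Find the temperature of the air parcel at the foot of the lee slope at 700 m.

0.24°C

Dry to 900 m: -9.6 × 0.9 km = -8.64°C, so T = -3.84°C.
Saturated to 1500 m: -6 × 0.6 km = -3.6°C, so T = -7.44°C.
Dry descent to 700 m: +9.6 × 0.8 km = +7.68°C, so T = 0.24°C.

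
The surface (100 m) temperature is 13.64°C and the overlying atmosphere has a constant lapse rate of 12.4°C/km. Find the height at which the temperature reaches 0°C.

Height above start = (13.64 − 0) / 12.4 = 1.1 km
Altitude = 100 m + 1100 m = 1200 m

1200 m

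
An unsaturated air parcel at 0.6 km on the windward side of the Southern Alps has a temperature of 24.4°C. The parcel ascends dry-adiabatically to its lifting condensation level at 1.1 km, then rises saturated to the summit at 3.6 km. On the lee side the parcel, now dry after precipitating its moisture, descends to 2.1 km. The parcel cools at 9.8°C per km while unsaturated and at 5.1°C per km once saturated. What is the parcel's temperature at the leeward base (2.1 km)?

From 600 m to 1100 m (dry): cools by 9.8 × 0.5 = 4.9°C, giving 19.5°C.
From 1100 m to 3600 m (saturated): cools by 5.1 × 2.5 = 12.75°C, giving 6.75°C.
From 3600 m to 2100 m (dry descent): warms by 9.8 × 1.5 = 14.7°C, giving 21.45°C.

21.45°C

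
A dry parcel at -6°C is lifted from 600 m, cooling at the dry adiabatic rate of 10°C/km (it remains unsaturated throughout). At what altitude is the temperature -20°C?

Height above start = (-6 − (-20)) / 10 = 1.4 km
Altitude = 600 m + 1400 m = 2000 m

2000 m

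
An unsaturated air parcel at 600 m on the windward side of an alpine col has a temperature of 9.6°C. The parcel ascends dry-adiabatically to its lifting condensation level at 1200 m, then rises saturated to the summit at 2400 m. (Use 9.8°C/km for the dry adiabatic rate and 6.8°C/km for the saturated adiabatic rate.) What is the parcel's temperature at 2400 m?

From 600 m to 1200 m (dry): cools by 9.8 × 0.6 = 5.88°C, giving 3.72°C.
From 1200 m to 2400 m (saturated): cools by 6.8 × 1.2 = 8.16°C, giving -4.44°C.

-4.44°C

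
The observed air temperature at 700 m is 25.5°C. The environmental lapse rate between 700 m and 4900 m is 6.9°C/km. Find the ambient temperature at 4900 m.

-3.48°C

Environmental to 4900 m: -6.9 × 4.2 km = -28.98°C, so T = -3.48°C.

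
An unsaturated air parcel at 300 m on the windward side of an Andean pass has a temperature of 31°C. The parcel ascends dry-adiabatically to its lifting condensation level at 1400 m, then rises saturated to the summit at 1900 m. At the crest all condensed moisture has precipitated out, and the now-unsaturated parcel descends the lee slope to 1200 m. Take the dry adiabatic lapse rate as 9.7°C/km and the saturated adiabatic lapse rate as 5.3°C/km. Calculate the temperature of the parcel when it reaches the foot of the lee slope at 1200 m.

24.47°C

300 → 1400 m (dry, 9.7°C/km): ΔT = -9.7 × 1.1 = -10.67°C → T = 20.33°C
1400 → 1900 m (saturated, 5.3°C/km): ΔT = -5.3 × 0.5 = -2.65°C → T = 17.68°C
1900 → 1200 m (dry descent, 9.7°C/km): ΔT = +9.7 × 0.7 = +6.79°C → T = 24.47°C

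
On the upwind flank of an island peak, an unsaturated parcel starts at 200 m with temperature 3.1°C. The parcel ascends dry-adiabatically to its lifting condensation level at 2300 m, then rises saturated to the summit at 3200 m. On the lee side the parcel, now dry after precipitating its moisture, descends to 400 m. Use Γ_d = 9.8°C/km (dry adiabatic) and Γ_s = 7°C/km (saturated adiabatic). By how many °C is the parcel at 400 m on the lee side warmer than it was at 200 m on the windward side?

+0.56°C

200–2300 m, dry: Δz = 2.1 km ⇒ ΔT = -20.58°C; T = -17.48°C
2300–3200 m, saturated: Δz = 0.9 km ⇒ ΔT = -6.3°C; T = -23.78°C
3200–400 m, dry descent: Δz = 2.8 km ⇒ ΔT = +27.44°C; T = 3.66°C
Net change vs windward start: 3.66 − 3.1 = +0.56°C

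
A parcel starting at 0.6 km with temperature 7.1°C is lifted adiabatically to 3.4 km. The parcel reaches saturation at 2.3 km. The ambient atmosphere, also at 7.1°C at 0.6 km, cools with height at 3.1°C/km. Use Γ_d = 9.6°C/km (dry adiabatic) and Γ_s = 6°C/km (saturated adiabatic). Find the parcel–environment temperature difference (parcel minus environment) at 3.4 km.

Parcel:
  From 600 m to 2300 m (dry): cools by 9.6 × 1.7 = 16.32°C, giving -9.22°C.
  From 2300 m to 3400 m (saturated): cools by 6 × 1.1 = 6.6°C, giving -15.82°C.
Environment:
  From 600 m to 3400 m (environment): cools by 3.1 × 2.8 = 8.68°C, giving -1.58°C.
T_parcel − T_env = -15.82 − (-1.58) = -14.24°C

-14.24°C (parcel cooler than environment)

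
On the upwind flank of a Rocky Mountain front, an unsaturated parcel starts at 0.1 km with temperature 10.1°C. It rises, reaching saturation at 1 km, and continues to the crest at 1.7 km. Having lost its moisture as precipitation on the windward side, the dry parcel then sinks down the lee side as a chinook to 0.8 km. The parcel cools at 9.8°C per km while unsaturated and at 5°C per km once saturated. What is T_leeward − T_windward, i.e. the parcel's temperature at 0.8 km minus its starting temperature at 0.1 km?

-3.5°C

Dry to 1000 m: -9.8 × 0.9 km = -8.82°C, so T = 1.28°C.
Saturated to 1700 m: -5 × 0.7 km = -3.5°C, so T = -2.22°C.
Dry descent to 800 m: +9.8 × 0.9 km = +8.82°C, so T = 6.6°C.
Net change vs windward start: 6.6 − 10.1 = -3.5°C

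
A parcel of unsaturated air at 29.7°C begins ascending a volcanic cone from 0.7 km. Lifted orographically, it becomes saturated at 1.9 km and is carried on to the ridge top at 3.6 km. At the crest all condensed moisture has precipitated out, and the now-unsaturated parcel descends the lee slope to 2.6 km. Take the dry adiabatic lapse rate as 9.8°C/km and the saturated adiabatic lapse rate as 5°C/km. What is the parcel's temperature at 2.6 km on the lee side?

700 → 1900 m (dry, 9.8°C/km): ΔT = -9.8 × 1.2 = -11.76°C → T = 17.94°C
1900 → 3600 m (saturated, 5°C/km): ΔT = -5 × 1.7 = -8.5°C → T = 9.44°C
3600 → 2600 m (dry descent, 9.8°C/km): ΔT = +9.8 × 1 = +9.8°C → T = 19.24°C

19.24°C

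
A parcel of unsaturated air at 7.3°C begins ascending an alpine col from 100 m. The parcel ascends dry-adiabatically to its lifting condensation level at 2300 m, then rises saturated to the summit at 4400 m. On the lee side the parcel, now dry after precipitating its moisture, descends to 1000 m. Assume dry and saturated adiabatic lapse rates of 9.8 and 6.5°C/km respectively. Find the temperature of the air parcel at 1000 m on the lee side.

100–2300 m, dry: Δz = 2.2 km ⇒ ΔT = -21.56°C; T = -14.26°C
2300–4400 m, saturated: Δz = 2.1 km ⇒ ΔT = -13.65°C; T = -27.91°C
4400–1000 m, dry descent: Δz = 3.4 km ⇒ ΔT = +33.32°C; T = 5.41°C

5.41°C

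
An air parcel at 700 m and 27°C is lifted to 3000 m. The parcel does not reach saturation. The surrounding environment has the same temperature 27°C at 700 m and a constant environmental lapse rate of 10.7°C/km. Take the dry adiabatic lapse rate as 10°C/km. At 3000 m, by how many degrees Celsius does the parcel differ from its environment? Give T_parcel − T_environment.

Parcel:
  700–3000 m, dry: Δz = 2.3 km ⇒ ΔT = -23°C; T = 4°C
Environment:
  700–3000 m, environment: Δz = 2.3 km ⇒ ΔT = -24.61°C; T = 2.39°C
T_parcel − T_env = 4 − 2.39 = +1.61°C

+1.61°C (parcel warmer than environment)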